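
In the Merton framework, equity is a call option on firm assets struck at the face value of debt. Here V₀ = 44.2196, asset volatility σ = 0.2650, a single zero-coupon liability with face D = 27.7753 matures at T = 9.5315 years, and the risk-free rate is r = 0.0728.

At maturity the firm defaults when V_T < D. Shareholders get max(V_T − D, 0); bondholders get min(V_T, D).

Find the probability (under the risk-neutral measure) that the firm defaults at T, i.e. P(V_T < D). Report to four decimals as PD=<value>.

d₁ = [ln(V₀/D) + (r + σ²/2)T] / (σ√T)
   = [ln(44.2196/27.7753) + (0.0728 + 0.5·0.2650²)·9.5315] / (0.2650·√9.5315)
   = [0.465021 + 1.028568] / 0.818138 = 1.825596
d₂ = d₁ − σ√T = 1.825596 − 0.818138 = 1.007458
risk-neutral PD = N(−d₂) = N(-1.007458) = 0.156857

PD=0.1569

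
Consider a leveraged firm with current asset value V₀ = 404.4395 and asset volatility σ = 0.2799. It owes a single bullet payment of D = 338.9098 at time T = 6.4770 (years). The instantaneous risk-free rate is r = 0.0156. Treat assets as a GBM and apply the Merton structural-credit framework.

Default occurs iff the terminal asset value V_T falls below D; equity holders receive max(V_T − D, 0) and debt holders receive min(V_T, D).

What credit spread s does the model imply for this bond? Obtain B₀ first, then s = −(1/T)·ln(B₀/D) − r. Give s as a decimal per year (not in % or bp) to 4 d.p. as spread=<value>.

spread=0.0317

d₁ = [ln(V₀/D) + (r + σ²/2)T] / (σ√T)
   = [ln(404.4395/338.9098) + (0.0156 + 0.5·0.2799²)·6.4770] / (0.2799·√6.4770)
   = [0.176768 + 0.354758] / 0.712344 = 0.746165
d₂ = d₁ − σ√T = 0.746165 − 0.712344 = 0.033821
N(d₁) = 0.772216,  N(d₂) = 0.513490,  e^(−rT) = 0.903896
E₀ = V₀·N(d₁) − D·e^(−rT)·N(d₂)
   = 404.4395·0.772216 − 338.9098·0.903896·0.513490 = 155.012616
B₀ = V₀ − E₀ = 404.4395 − 155.012616 = 249.426884
spread = −(1/T)·ln(B₀/D) − r = −(1/6.4770)·ln(249.426884/338.9098) − 0.0156 = 0.03173182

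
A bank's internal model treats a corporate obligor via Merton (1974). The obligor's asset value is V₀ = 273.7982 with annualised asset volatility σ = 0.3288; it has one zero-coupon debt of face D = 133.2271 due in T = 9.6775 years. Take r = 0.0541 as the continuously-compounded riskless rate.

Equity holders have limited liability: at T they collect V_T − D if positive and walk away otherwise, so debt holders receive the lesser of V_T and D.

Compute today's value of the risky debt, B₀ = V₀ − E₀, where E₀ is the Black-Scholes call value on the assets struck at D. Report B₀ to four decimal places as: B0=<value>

d₁ = [ln(V₀/D) + (r + σ²/2)T] / (σ√T)
   = [ln(273.7982/133.2271) + (0.0541 + 0.5·0.3288²)·9.6775] / (0.3288·√9.6775)
   = [0.720336 + 1.046667] / 1.022853 = 1.727524
d₂ = d₁ − σ√T = 1.727524 − 1.022853 = 0.704670
N(d₁) = 0.957963,  N(d₂) = 0.759492,  e^(−rT) = 0.592412
E₀ = V₀·N(d₁) − D·e^(−rT)·N(d₂)
   = 273.7982·0.957963 − 133.2271·0.592412·0.759492 = 202.345401
B₀ = V₀ − E₀ = 273.7982 − 202.345401 = 71.452799

B0=71.4528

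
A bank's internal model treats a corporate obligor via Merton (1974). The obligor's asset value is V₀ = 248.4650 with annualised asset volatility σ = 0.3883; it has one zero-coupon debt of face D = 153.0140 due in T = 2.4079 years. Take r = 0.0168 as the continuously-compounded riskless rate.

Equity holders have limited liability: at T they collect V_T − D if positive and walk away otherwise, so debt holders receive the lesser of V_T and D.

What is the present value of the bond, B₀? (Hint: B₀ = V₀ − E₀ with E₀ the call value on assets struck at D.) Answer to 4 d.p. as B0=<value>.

d₁ = [ln(V₀/D) + (r + σ²/2)T] / (σ√T)
   = [ln(248.4650/153.0140) + (0.0168 + 0.5·0.3883²)·2.4079] / (0.3883·√2.4079)
   = [0.484773 + 0.221981] / 0.602541 = 1.172954
d₂ = d₁ − σ√T = 1.172954 − 0.602541 = 0.570413
N(d₁) = 0.879593,  N(d₂) = 0.715801,  e^(−rT) = 0.960355
E₀ = V₀·N(d₁) − D·e^(−rT)·N(d₂)
   = 248.4650·0.879593 − 153.0140·0.960355·0.715801 = 113.362709
B₀ = V₀ − E₀ = 248.4650 − 113.362709 = 135.102291

B0=135.1023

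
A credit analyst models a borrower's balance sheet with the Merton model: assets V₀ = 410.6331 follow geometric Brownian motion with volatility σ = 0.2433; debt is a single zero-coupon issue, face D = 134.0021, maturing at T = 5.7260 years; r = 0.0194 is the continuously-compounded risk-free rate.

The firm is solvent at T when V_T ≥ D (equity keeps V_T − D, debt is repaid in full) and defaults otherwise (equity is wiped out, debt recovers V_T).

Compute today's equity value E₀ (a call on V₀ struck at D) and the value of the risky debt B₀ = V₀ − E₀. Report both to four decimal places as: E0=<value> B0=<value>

E0=291.4961 B0=119.1370

d₁ = [ln(V₀/D) + (r + σ²/2)T] / (σ√T)
   = [ln(410.6331/134.0021) + (0.0194 + 0.5·0.2433²)·5.7260] / (0.2433·√5.7260)
   = [1.119845 + 0.280559] / 0.582194 = 2.405390
d₂ = d₁ − σ√T = 2.405390 − 0.582194 = 1.823196
N(d₁) = 0.991922,  N(d₂) = 0.965863,  e^(−rT) = 0.894863
E₀ = V₀·N(d₁) − D·e^(−rT)·N(d₂)
   = 410.6331·0.991922 − 134.0021·0.894863·0.965863 = 291.496089
B₀ = V₀ − E₀ = 410.6331 − 291.496089 = 119.137011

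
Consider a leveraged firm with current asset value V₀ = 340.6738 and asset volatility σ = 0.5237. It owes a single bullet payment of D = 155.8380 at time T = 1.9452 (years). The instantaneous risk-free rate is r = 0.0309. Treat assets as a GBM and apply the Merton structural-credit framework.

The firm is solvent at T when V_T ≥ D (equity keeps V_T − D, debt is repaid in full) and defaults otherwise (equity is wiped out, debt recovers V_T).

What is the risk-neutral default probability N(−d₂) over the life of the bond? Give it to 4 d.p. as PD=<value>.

d₁ = [ln(V₀/D) + (r + σ²/2)T] / (σ√T)
   = [ln(340.6738/155.8380) + (0.0309 + 0.5·0.5237²)·1.9452] / (0.5237·√1.9452)
   = [0.782108 + 0.326854] / 0.730407 = 1.518280
d₂ = d₁ − σ√T = 1.518280 − 0.730407 = 0.787874
risk-neutral PD = N(−d₂) = N(-0.787874) = 0.215385

PD=0.2154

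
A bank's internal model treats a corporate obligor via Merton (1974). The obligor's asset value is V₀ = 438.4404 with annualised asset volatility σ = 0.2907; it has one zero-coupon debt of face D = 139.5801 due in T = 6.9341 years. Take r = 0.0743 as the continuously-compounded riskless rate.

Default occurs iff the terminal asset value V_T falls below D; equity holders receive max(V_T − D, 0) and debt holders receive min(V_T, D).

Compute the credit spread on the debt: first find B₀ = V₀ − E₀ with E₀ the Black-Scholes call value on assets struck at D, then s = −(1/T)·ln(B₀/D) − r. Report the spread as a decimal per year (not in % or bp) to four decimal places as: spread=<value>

d₁ = [ln(V₀/D) + (r + σ²/2)T] / (σ√T)
   = [ln(438.4404/139.5801) + (0.0743 + 0.5·0.2907²)·6.9341] / (0.2907·√6.9341)
   = [1.144585 + 0.808192] / 0.765491 = 2.551013
d₂ = d₁ − σ√T = 2.551013 − 0.765491 = 1.785522
N(d₁) = 0.994629,  N(d₂) = 0.962912,  e^(−rT) = 0.597379
E₀ = V₀·N(d₁) − D·e^(−rT)·N(d₂)
   = 438.4404·0.994629 − 139.5801·0.597379·0.962912 = 355.796045
B₀ = V₀ − E₀ = 438.4404 − 355.796045 = 82.644355
spread = −(1/T)·ln(B₀/D) − r = −(1/6.9341)·ln(82.644355/139.5801) − 0.0743 = 0.00128185

spread=0.0013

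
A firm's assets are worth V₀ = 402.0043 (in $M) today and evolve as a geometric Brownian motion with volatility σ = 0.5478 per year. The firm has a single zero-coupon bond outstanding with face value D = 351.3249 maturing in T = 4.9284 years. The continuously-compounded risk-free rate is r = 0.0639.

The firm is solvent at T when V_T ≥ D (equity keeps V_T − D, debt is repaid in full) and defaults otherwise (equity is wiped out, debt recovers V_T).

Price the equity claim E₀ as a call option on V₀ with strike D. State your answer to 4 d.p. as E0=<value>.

d₁ = [ln(V₀/D) + (r + σ²/2)T] / (σ√T)
   = [ln(402.0043/351.3249) + (0.0639 + 0.5·0.5478²)·4.9284] / (0.5478·√4.9284)
   = [0.134751 + 1.054394] / 1.216116 = 0.977822
d₂ = d₁ − σ√T = 0.977822 − 1.216116 = -0.238294
N(d₁) = 0.835919,  N(d₂) = 0.405827,  e^(−rT) = 0.729844
E₀ = V₀·N(d₁) − D·e^(−rT)·N(d₂)
   = 402.0043·0.835919 − 351.3249·0.729844·0.405827 = 231.984045

E0=231.9840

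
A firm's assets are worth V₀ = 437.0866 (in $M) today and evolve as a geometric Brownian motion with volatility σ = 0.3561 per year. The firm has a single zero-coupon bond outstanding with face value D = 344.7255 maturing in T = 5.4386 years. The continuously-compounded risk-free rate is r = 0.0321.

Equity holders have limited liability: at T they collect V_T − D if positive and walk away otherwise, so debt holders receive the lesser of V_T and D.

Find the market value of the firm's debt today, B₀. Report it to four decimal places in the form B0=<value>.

B0=233.2219

d₁ = [ln(V₀/D) + (r + σ²/2)T] / (σ√T)
   = [ln(437.0866/344.7255) + (0.0321 + 0.5·0.3561²)·5.4386] / (0.3561·√5.4386)
   = [0.237383 + 0.519406] / 0.830454 = 0.911295
d₂ = d₁ − σ√T = 0.911295 − 0.830454 = 0.080841
N(d₁) = 0.818930,  N(d₂) = 0.532216,  e^(−rT) = 0.839810
E₀ = V₀·N(d₁) − D·e^(−rT)·N(d₂)
   = 437.0866·0.818930 − 344.7255·0.839810·0.532216 = 203.864682
B₀ = V₀ − E₀ = 437.0866 − 203.864682 = 233.221918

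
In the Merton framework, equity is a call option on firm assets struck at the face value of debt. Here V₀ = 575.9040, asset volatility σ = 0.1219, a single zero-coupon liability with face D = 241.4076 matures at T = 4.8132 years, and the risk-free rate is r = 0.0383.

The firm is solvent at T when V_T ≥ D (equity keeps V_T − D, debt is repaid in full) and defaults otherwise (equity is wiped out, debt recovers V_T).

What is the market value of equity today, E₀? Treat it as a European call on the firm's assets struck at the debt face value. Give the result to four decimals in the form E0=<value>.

E0=375.1386

d₁ = [ln(V₀/D) + (r + σ²/2)T] / (σ√T)
   = [ln(575.9040/241.4076) + (0.0383 + 0.5·0.1219²)·4.8132] / (0.1219·√4.8132)
   = [0.869454 + 0.220107] / 0.267436 = 4.074092
d₂ = d₁ − σ√T = 4.074092 − 0.267436 = 3.806656
N(d₁) = 0.999977,  N(d₂) = 0.999930,  e^(−rT) = 0.831648
E₀ = V₀·N(d₁) − D·e^(−rT)·N(d₂)
   = 575.9040·0.999977 − 241.4076·0.831648·0.999930 = 375.138601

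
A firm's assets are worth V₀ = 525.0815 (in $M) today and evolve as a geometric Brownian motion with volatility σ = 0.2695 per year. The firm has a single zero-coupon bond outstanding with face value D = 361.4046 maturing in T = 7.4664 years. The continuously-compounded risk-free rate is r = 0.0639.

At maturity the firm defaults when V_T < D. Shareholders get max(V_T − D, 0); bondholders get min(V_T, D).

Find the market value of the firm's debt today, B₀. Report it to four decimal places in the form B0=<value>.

B0=209.4316

d₁ = [ln(V₀/D) + (r + σ²/2)T] / (σ√T)
   = [ln(525.0815/361.4046) + (0.0639 + 0.5·0.2695²)·7.4664] / (0.2695·√7.4664)
   = [0.373555 + 0.748246] / 0.736401 = 1.523357
d₂ = d₁ − σ√T = 1.523357 − 0.736401 = 0.786956
N(d₁) = 0.936165,  N(d₂) = 0.784346,  e^(−rT) = 0.620579
E₀ = V₀·N(d₁) − D·e^(−rT)·N(d₂)
   = 525.0815·0.936165 − 361.4046·0.620579·0.784346 = 315.649938
B₀ = V₀ − E₀ = 525.0815 − 315.649938 = 209.431562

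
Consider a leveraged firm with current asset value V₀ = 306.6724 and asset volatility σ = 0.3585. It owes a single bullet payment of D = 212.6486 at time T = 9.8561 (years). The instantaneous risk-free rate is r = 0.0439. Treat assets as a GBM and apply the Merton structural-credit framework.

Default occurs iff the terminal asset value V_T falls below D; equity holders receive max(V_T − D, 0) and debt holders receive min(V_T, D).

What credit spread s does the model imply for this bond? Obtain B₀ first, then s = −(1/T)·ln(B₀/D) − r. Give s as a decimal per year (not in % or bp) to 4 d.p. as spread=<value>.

spread=0.0247

d₁ = [ln(V₀/D) + (r + σ²/2)T] / (σ√T)
   = [ln(306.6724/212.6486) + (0.0439 + 0.5·0.3585²)·9.8561] / (0.3585·√9.8561)
   = [0.366139 + 1.066047] / 1.125490 = 1.272500
d₂ = d₁ − σ√T = 1.272500 − 1.125490 = 0.147010
N(d₁) = 0.898402,  N(d₂) = 0.558438,  e^(−rT) = 0.648766
E₀ = V₀·N(d₁) − D·e^(−rT)·N(d₂)
   = 306.6724·0.898402 − 212.6486·0.648766·0.558438 = 198.473509
B₀ = V₀ − E₀ = 306.6724 − 198.473509 = 108.198891
spread = −(1/T)·ln(B₀/D) − r = −(1/9.8561)·ln(108.198891/212.6486) − 0.0439 = 0.02465348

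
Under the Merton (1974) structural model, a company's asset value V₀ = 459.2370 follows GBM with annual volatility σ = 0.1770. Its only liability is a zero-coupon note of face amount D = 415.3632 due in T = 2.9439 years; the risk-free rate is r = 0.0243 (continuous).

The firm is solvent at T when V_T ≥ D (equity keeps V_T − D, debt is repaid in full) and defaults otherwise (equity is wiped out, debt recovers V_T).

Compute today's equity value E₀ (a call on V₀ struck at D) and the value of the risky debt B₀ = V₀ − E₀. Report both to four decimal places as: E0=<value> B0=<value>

d₁ = [ln(V₀/D) + (r + σ²/2)T] / (σ√T)
   = [ln(459.2370/415.3632) + (0.0243 + 0.5·0.1770²)·2.9439] / (0.1770·√2.9439)
   = [0.100413 + 0.117651] / 0.303693 = 0.718043
d₂ = d₁ − σ√T = 0.718043 − 0.303693 = 0.414350
N(d₁) = 0.763635,  N(d₂) = 0.660691,  e^(−rT) = 0.930962
E₀ = V₀·N(d₁) − D·e^(−rT)·N(d₂)
   = 459.2370·0.763635 − 415.3632·0.930962·0.660691 = 95.208363
B₀ = V₀ − E₀ = 459.2370 − 95.208363 = 364.028637

E0=95.2084 B0=364.0286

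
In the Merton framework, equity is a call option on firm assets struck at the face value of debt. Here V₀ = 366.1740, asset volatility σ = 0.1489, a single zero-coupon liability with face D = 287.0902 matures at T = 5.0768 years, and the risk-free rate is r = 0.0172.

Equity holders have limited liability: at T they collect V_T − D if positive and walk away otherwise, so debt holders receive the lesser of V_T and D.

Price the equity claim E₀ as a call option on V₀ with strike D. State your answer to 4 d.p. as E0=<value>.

d₁ = [ln(V₀/D) + (r + σ²/2)T] / (σ√T)
   = [ln(366.1740/287.0902) + (0.0172 + 0.5·0.1489²)·5.0768] / (0.1489·√5.0768)
   = [0.243312 + 0.143600] / 0.335498 = 1.153249
d₂ = d₁ − σ√T = 1.153249 − 0.335498 = 0.817751
N(d₁) = 0.875596,  N(d₂) = 0.793250,  e^(−rT) = 0.916383
E₀ = V₀·N(d₁) − D·e^(−rT)·N(d₂)
   = 366.1740·0.875596 − 287.0902·0.916383·0.793250 = 111.928535

E0=111.9285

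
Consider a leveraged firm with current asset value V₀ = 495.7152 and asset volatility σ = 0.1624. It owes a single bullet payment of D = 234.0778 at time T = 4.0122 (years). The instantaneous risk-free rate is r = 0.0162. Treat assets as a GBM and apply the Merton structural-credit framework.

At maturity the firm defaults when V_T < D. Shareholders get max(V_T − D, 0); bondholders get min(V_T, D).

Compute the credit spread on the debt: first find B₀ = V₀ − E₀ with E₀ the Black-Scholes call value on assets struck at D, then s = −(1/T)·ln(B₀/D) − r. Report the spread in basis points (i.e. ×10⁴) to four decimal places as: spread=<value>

spread=2.3690

d₁ = [ln(V₀/D) + (r + σ²/2)T] / (σ√T)
   = [ln(495.7152/234.0778) + (0.0162 + 0.5·0.1624²)·4.0122] / (0.1624·√4.0122)
   = [0.750348 + 0.117906] / 0.325295 = 2.669129
d₂ = d₁ − σ√T = 2.669129 − 0.325295 = 2.343834
N(d₁) = 0.996198,  N(d₂) = 0.990457,  e^(−rT) = 0.937070
E₀ = V₀·N(d₁) − D·e^(−rT)·N(d₂)
   = 495.7152·0.996198 − 234.0778·0.937070·0.990457 = 276.576382
B₀ = V₀ − E₀ = 495.7152 − 276.576382 = 219.138818
spread = −(1/T)·ln(B₀/D) − r = −(1/4.0122)·ln(219.138818/234.0778) − 0.0162 = 0.00023690
in basis points: 0.00023690 × 10⁴ = 2.3690 bp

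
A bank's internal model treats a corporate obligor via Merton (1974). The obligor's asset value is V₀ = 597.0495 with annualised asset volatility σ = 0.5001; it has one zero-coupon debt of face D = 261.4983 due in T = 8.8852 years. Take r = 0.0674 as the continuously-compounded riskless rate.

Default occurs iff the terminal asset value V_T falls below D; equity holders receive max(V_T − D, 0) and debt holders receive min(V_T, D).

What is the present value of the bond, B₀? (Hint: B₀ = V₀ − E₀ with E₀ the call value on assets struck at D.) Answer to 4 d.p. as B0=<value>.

B0=110.3558

d₁ = [ln(V₀/D) + (r + σ²/2)T] / (σ√T)
   = [ln(597.0495/261.4983) + (0.0674 + 0.5·0.5001²)·8.8852] / (0.5001·√8.8852)
   = [0.825572 + 1.709957] / 1.490701 = 1.700897
d₂ = d₁ − σ√T = 1.700897 − 1.490701 = 0.210197
N(d₁) = 0.955519,  N(d₂) = 0.583243,  e^(−rT) = 0.549436
E₀ = V₀·N(d₁) − D·e^(−rT)·N(d₂)
   = 597.0495·0.955519 − 261.4983·0.549436·0.583243 = 486.693675
B₀ = V₀ − E₀ = 597.0495 − 486.693675 = 110.355825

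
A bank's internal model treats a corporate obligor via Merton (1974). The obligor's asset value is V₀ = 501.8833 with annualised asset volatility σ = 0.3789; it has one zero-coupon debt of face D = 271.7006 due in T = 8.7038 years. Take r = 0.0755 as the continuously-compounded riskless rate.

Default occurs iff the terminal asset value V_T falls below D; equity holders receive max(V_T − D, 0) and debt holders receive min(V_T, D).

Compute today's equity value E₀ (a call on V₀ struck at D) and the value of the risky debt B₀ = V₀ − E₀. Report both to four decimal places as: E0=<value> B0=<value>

d₁ = [ln(V₀/D) + (r + σ²/2)T] / (σ√T)
   = [ln(501.8833/271.7006) + (0.0755 + 0.5·0.3789²)·8.7038] / (0.3789·√8.7038)
   = [0.613667 + 1.281918] / 1.117838 = 1.695760
d₂ = d₁ − σ√T = 1.695760 − 1.117838 = 0.577921
N(d₁) = 0.955034,  N(d₂) = 0.718341,  e^(−rT) = 0.518333
E₀ = V₀·N(d₁) − D·e^(−rT)·N(d₂)
   = 501.8833·0.955034 − 271.7006·0.518333·0.718341 = 378.150710
B₀ = V₀ − E₀ = 501.8833 − 378.150710 = 123.732590

E0=378.1507 B0=123.7326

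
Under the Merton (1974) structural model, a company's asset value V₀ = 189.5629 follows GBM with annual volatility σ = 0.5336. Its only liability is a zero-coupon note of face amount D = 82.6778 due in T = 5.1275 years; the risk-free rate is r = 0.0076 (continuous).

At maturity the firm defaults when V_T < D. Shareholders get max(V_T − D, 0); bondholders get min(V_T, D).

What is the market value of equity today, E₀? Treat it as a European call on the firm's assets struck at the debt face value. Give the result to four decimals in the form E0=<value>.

d₁ = [ln(V₀/D) + (r + σ²/2)T] / (σ√T)
   = [ln(189.5629/82.6778) + (0.0076 + 0.5·0.5336²)·5.1275] / (0.5336·√5.1275)
   = [0.829770 + 0.768943] / 1.208283 = 1.323128
d₂ = d₁ − σ√T = 1.323128 − 1.208283 = 0.114845
N(d₁) = 0.907104,  N(d₂) = 0.545716,  e^(−rT) = 0.961781
E₀ = V₀·N(d₁) − D·e^(−rT)·N(d₂)
   = 189.5629·0.907104 − 82.6778·0.961781·0.545716 = 128.558997

E0=128.5590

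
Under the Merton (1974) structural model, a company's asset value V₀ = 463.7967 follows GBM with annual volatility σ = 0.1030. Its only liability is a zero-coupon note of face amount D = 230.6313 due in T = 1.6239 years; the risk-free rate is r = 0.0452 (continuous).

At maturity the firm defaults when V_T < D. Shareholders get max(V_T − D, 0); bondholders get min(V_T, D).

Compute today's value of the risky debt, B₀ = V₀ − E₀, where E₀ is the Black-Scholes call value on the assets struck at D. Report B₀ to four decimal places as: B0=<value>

B0=214.3092

d₁ = [ln(V₀/D) + (r + σ²/2)T] / (σ√T)
   = [ln(463.7967/230.6313) + (0.0452 + 0.5·0.1030²)·1.6239] / (0.1030·√1.6239)
   = [0.698626 + 0.082014] / 0.131255 = 5.947495
d₂ = d₁ − σ√T = 5.947495 − 0.131255 = 5.816239
N(d₁) = 1.000000,  N(d₂) = 1.000000,  e^(−rT) = 0.929229
E₀ = V₀·N(d₁) − D·e^(−rT)·N(d₂)
   = 463.7967·1.000000 − 230.6313·0.929229·1.000000 = 249.487453
B₀ = V₀ − E₀ = 463.7967 − 249.487453 = 214.309247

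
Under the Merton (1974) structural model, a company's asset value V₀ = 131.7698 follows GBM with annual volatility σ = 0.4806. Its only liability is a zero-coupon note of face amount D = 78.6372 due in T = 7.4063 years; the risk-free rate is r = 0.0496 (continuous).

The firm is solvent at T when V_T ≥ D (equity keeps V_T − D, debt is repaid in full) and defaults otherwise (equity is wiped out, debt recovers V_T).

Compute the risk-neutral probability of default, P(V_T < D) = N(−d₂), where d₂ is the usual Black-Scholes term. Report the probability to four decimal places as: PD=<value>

PD=0.4914

d₁ = [ln(V₀/D) + (r + σ²/2)T] / (σ√T)
   = [ln(131.7698/78.6372) + (0.0496 + 0.5·0.4806²)·7.4063] / (0.4806·√7.4063)
   = [0.516212 + 1.222693] / 1.307930 = 1.329509
d₂ = d₁ − σ√T = 1.329509 − 1.307930 = 0.021579
risk-neutral PD = N(−d₂) = N(-0.021579) = 0.491392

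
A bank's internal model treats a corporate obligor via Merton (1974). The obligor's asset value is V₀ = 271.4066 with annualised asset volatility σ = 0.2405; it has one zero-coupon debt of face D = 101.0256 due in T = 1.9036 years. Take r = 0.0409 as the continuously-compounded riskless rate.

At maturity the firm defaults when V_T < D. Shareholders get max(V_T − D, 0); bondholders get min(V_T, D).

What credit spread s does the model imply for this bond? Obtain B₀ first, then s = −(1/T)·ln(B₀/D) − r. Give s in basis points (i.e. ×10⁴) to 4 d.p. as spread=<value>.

spread=0.5183

d₁ = [ln(V₀/D) + (r + σ²/2)T] / (σ√T)
   = [ln(271.4066/101.0256) + (0.0409 + 0.5·0.2405²)·1.9036] / (0.2405·√1.9036)
   = [0.988244 + 0.132910] / 0.331820 = 3.378798
d₂ = d₁ − σ√T = 3.378798 − 0.331820 = 3.046978
N(d₁) = 0.999636,  N(d₂) = 0.998844,  e^(−rT) = 0.925096
E₀ = V₀·N(d₁) − D·e^(−rT)·N(d₂)
   = 271.4066·0.999636 − 101.0256·0.925096·0.998844 = 177.957393
B₀ = V₀ − E₀ = 271.4066 − 177.957393 = 93.449207
spread = −(1/T)·ln(B₀/D) − r = −(1/1.9036)·ln(93.449207/101.0256) − 0.0409 = 0.00005183
in basis points: 0.00005183 × 10⁴ = 0.5183 bp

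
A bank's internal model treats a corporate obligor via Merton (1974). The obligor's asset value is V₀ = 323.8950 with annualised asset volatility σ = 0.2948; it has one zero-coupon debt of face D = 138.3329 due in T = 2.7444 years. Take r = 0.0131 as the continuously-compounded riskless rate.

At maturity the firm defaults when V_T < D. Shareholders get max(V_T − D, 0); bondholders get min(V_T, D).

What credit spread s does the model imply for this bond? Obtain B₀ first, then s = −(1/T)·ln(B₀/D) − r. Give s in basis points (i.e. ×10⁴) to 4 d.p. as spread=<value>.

spread=37.3790

d₁ = [ln(V₀/D) + (r + σ²/2)T] / (σ√T)
   = [ln(323.8950/138.3329) + (0.0131 + 0.5·0.2948²)·2.7444] / (0.2948·√2.7444)
   = [0.850756 + 0.155205] / 0.488372 = 2.059825
d₂ = d₁ − σ√T = 2.059825 − 0.488372 = 1.571452
N(d₁) = 0.980292,  N(d₂) = 0.941961,  e^(−rT) = 0.964687
E₀ = V₀·N(d₁) − D·e^(−rT)·N(d₂)
   = 323.8950·0.980292 − 138.3329·0.964687·0.941961 = 191.809009
B₀ = V₀ − E₀ = 323.8950 − 191.809009 = 132.085991
spread = −(1/T)·ln(B₀/D) − r = −(1/2.7444)·ln(132.085991/138.3329) − 0.0131 = 0.00373790
in basis points: 0.00373790 × 10⁴ = 37.3790 bp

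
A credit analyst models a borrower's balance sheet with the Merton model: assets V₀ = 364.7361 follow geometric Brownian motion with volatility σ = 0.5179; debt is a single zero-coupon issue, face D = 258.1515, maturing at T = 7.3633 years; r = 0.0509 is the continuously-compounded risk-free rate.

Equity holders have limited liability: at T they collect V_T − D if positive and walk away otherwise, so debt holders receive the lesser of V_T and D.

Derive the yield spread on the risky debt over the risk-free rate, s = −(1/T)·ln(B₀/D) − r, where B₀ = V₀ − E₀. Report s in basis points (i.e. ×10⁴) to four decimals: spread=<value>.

spread=574.4479

d₁ = [ln(V₀/D) + (r + σ²/2)T] / (σ√T)
   = [ln(364.7361/258.1515) + (0.0509 + 0.5·0.5179²)·7.3633] / (0.5179·√7.3633)
   = [0.345627 + 1.362286] / 1.405342 = 1.215300
d₂ = d₁ − σ√T = 1.215300 − 1.405342 = -0.190042
N(d₁) = 0.887874,  N(d₂) = 0.424638,  e^(−rT) = 0.687432
E₀ = V₀·N(d₁) − D·e^(−rT)·N(d₂)
   = 364.7361·0.887874 − 258.1515·0.687432·0.424638 = 248.482797
B₀ = V₀ − E₀ = 364.7361 − 248.482797 = 116.253303
spread = −(1/T)·ln(B₀/D) − r = −(1/7.3633)·ln(116.253303/258.1515) − 0.0509 = 0.05744479
in basis points: 0.05744479 × 10⁴ = 574.4479 bp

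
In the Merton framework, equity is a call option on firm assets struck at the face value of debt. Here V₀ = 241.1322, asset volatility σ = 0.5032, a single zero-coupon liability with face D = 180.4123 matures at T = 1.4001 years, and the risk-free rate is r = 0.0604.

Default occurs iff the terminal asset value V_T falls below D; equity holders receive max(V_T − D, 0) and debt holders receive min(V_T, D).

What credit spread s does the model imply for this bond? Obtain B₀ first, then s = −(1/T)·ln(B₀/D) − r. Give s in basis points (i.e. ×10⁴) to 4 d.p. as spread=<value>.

spread=854.0846

d₁ = [ln(V₀/D) + (r + σ²/2)T] / (σ√T)
   = [ln(241.1322/180.4123) + (0.0604 + 0.5·0.5032²)·1.4001] / (0.5032·√1.4001)
   = [0.290101 + 0.261826] / 0.595416 = 0.926960
d₂ = d₁ − σ√T = 0.926960 − 0.595416 = 0.331545
N(d₁) = 0.823026,  N(d₂) = 0.629883,  e^(−rT) = 0.918911
E₀ = V₀·N(d₁) − D·e^(−rT)·N(d₂)
   = 241.1322·0.823026 − 180.4123·0.918911·0.629883 = 94.034299
B₀ = V₀ − E₀ = 241.1322 − 94.034299 = 147.097901
spread = −(1/T)·ln(B₀/D) − r = −(1/1.4001)·ln(147.097901/180.4123) − 0.0604 = 0.08540846
in basis points: 0.08540846 × 10⁴ = 854.0846 bp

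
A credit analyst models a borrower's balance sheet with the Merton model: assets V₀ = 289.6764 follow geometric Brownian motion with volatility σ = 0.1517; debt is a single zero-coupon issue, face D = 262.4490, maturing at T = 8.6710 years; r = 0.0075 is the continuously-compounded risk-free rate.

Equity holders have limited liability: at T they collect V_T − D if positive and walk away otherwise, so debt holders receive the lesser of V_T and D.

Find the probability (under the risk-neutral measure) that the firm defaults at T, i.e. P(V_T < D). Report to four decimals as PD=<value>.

PD=0.4431

d₁ = [ln(V₀/D) + (r + σ²/2)T] / (σ√T)
   = [ln(289.6764/262.4490) + (0.0075 + 0.5·0.1517²)·8.6710] / (0.1517·√8.6710)
   = [0.098708 + 0.164805] / 0.446704 = 0.589904
d₂ = d₁ − σ√T = 0.589904 − 0.446704 = 0.143199
risk-neutral PD = N(−d₂) = N(-0.143199) = 0.443066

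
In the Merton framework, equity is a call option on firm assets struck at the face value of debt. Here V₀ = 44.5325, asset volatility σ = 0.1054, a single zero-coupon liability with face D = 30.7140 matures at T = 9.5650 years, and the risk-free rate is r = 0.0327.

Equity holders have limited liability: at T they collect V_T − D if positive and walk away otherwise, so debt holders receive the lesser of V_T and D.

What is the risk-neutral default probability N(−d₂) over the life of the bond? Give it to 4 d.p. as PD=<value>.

PD=0.0264

d₁ = [ln(V₀/D) + (r + σ²/2)T] / (σ√T)
   = [ln(44.5325/30.7140) + (0.0327 + 0.5·0.1054²)·9.5650] / (0.1054·√9.5650)
   = [0.371501 + 0.365905] / 0.325974 = 2.262161
d₂ = d₁ − σ√T = 2.262161 − 0.325974 = 1.936186
risk-neutral PD = N(−d₂) = N(-1.936186) = 0.026422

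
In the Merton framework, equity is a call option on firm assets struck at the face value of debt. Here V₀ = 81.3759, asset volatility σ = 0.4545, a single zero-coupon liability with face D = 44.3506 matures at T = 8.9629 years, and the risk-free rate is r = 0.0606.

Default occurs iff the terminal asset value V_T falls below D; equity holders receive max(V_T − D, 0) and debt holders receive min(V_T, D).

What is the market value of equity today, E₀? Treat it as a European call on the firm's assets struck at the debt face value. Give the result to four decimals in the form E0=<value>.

d₁ = [ln(V₀/D) + (r + σ²/2)T] / (σ√T)
   = [ln(81.3759/44.3506) + (0.0606 + 0.5·0.4545²)·8.9629] / (0.4545·√8.9629)
   = [0.606953 + 1.468886] / 1.360687 = 1.525582
d₂ = d₁ − σ√T = 1.525582 − 1.360687 = 0.164895
N(d₁) = 0.936443,  N(d₂) = 0.565487,  e^(−rT) = 0.580914
E₀ = V₀·N(d₁) − D·e^(−rT)·N(d₂)
   = 81.3759·0.936443 − 44.3506·0.580914·0.565487 = 61.634744

E0=61.6347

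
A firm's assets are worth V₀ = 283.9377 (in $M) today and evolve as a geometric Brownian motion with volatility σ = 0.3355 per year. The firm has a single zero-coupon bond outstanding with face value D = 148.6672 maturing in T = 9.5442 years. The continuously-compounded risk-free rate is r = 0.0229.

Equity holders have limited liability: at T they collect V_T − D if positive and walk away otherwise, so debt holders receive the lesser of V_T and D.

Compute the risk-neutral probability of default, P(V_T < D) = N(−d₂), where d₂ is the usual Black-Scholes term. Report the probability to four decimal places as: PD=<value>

d₁ = [ln(V₀/D) + (r + σ²/2)T] / (σ√T)
   = [ln(283.9377/148.6672) + (0.0229 + 0.5·0.3355²)·9.5442] / (0.3355·√9.5442)
   = [0.647045 + 0.755711] / 1.036483 = 1.353380
d₂ = d₁ − σ√T = 1.353380 − 1.036483 = 0.316897
risk-neutral PD = N(−d₂) = N(-0.316897) = 0.375661

PD=0.3757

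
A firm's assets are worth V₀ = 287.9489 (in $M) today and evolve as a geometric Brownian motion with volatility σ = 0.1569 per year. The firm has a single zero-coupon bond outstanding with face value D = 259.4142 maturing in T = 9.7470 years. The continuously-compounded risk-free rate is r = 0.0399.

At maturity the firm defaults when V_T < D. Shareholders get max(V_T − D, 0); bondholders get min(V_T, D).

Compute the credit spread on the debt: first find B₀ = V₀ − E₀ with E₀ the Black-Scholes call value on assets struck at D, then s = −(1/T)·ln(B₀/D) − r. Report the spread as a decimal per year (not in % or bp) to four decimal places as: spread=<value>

spread=0.0053

d₁ = [ln(V₀/D) + (r + σ²/2)T] / (σ√T)
   = [ln(287.9489/259.4142) + (0.0399 + 0.5·0.1569²)·9.7470] / (0.1569·√9.7470)
   = [0.104357 + 0.508879] / 0.489845 = 1.251899
d₂ = d₁ − σ√T = 1.251899 − 0.489845 = 0.762055
N(d₁) = 0.894697,  N(d₂) = 0.776986,  e^(−rT) = 0.677798
E₀ = V₀·N(d₁) − D·e^(−rT)·N(d₂)
   = 287.9489·0.894697 − 259.4142·0.677798·0.776986 = 121.009015
B₀ = V₀ − E₀ = 287.9489 − 121.009015 = 166.939885
spread = −(1/T)·ln(B₀/D) − r = −(1/9.7470)·ln(166.939885/259.4142) − 0.0399 = 0.00532337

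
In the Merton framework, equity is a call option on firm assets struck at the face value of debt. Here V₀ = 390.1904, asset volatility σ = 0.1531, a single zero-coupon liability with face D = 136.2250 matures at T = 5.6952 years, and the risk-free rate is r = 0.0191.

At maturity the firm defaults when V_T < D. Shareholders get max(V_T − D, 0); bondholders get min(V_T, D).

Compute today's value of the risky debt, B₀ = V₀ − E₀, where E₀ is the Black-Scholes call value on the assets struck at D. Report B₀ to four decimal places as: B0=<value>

B0=122.1684

d₁ = [ln(V₀/D) + (r + σ²/2)T] / (σ√T)
   = [ln(390.1904/136.2250) + (0.0191 + 0.5·0.1531²)·5.6952] / (0.1531·√5.6952)
   = [1.052327 + 0.175525] / 0.365367 = 3.360596
d₂ = d₁ − σ√T = 3.360596 − 0.365367 = 2.995229
N(d₁) = 0.999611,  N(d₂) = 0.998629,  e^(−rT) = 0.896929
E₀ = V₀·N(d₁) − D·e^(−rT)·N(d₂)
   = 390.1904·0.999611 − 136.2250·0.896929·0.998629 = 268.022020
B₀ = V₀ − E₀ = 390.1904 − 268.022020 = 122.168380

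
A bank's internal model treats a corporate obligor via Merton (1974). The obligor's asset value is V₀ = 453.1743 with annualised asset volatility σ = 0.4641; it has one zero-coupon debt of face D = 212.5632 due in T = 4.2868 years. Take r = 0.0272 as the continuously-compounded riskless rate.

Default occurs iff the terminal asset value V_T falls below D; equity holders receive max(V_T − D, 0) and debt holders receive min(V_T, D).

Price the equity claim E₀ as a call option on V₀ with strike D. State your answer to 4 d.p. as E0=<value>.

d₁ = [ln(V₀/D) + (r + σ²/2)T] / (σ√T)
   = [ln(453.1743/212.5632) + (0.0272 + 0.5·0.4641²)·4.2868] / (0.4641·√4.2868)
   = [0.757037 + 0.578265] / 0.960900 = 1.389638
d₂ = d₁ − σ√T = 1.389638 − 0.960900 = 0.428738
N(d₁) = 0.917681,  N(d₂) = 0.665943,  e^(−rT) = 0.889940
E₀ = V₀·N(d₁) − D·e^(−rT)·N(d₂)
   = 453.1743·0.917681 − 212.5632·0.889940·0.665943 = 289.893776

E0=289.8938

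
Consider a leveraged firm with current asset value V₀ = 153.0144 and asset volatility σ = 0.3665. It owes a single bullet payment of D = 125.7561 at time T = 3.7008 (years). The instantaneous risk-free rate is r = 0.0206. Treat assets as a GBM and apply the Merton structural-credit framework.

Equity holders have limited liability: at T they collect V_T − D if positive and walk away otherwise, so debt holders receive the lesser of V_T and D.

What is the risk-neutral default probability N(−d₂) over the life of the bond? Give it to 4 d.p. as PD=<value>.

d₁ = [ln(V₀/D) + (r + σ²/2)T] / (σ√T)
   = [ln(153.0144/125.7561) + (0.0206 + 0.5·0.3665²)·3.7008] / (0.3665·√3.7008)
   = [0.196188 + 0.324786] / 0.705053 = 0.738915
d₂ = d₁ − σ√T = 0.738915 − 0.705053 = 0.033862
risk-neutral PD = N(−d₂) = N(-0.033862) = 0.486494

PD=0.4865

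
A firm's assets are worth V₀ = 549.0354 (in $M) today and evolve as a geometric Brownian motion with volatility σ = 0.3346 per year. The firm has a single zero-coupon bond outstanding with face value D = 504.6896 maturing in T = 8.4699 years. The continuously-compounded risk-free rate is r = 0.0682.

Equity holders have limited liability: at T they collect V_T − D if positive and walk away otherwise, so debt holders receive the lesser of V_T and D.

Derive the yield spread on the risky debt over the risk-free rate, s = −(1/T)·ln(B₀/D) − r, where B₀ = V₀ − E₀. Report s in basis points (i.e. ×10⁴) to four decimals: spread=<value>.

d₁ = [ln(V₀/D) + (r + σ²/2)T] / (σ√T)
   = [ln(549.0354/504.6896) + (0.0682 + 0.5·0.3346²)·8.4699] / (0.3346·√8.4699)
   = [0.084219 + 1.051780] / 0.973789 = 1.166576
d₂ = d₁ − σ√T = 1.166576 − 0.973789 = 0.192787
N(d₁) = 0.878309,  N(d₂) = 0.576437,  e^(−rT) = 0.561217
E₀ = V₀·N(d₁) − D·e^(−rT)·N(d₂)
   = 549.0354·0.878309 − 504.6896·0.561217·0.576437 = 318.952543
B₀ = V₀ − E₀ = 549.0354 − 318.952543 = 230.082857
spread = −(1/T)·ln(B₀/D) − r = −(1/8.4699)·ln(230.082857/504.6896) − 0.0682 = 0.02454066
in basis points: 0.02454066 × 10⁴ = 245.4066 bp

spread=245.4066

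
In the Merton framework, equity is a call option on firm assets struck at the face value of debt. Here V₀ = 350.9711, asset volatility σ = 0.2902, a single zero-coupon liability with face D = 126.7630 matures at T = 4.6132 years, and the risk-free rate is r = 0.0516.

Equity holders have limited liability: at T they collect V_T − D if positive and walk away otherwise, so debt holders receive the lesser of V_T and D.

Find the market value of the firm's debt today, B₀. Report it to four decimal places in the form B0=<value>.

B0=98.9965

d₁ = [ln(V₀/D) + (r + σ²/2)T] / (σ√T)
   = [ln(350.9711/126.7630) + (0.0516 + 0.5·0.2902²)·4.6132] / (0.2902·√4.6132)
   = [1.018385 + 0.432294] / 0.623302 = 2.327409
d₂ = d₁ − σ√T = 2.327409 − 0.623302 = 1.704107
N(d₁) = 0.990028,  N(d₂) = 0.955819,  e^(−rT) = 0.788170
E₀ = V₀·N(d₁) − D·e^(−rT)·N(d₂)
   = 350.9711·0.990028 − 126.7630·0.788170·0.955819 = 251.974589
B₀ = V₀ − E₀ = 350.9711 − 251.974589 = 98.996511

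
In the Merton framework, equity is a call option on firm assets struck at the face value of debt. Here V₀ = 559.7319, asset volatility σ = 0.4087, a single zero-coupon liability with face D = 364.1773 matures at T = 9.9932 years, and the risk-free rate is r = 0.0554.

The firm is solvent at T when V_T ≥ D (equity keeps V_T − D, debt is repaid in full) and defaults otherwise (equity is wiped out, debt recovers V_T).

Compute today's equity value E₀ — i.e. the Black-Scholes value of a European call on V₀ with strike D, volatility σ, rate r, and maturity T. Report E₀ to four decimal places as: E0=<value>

E0=400.8526

d₁ = [ln(V₀/D) + (r + σ²/2)T] / (σ√T)
   = [ln(559.7319/364.1773) + (0.0554 + 0.5·0.4087²)·9.9932] / (0.4087·√9.9932)
   = [0.429817 + 1.388234] / 1.291983 = 1.407178
d₂ = d₁ − σ√T = 1.407178 − 1.291983 = 0.115195
N(d₁) = 0.920313,  N(d₂) = 0.545855,  e^(−rT) = 0.574863
E₀ = V₀·N(d₁) − D·e^(−rT)·N(d₂)
   = 559.7319·0.920313 − 364.1773·0.574863·0.545855 = 400.852568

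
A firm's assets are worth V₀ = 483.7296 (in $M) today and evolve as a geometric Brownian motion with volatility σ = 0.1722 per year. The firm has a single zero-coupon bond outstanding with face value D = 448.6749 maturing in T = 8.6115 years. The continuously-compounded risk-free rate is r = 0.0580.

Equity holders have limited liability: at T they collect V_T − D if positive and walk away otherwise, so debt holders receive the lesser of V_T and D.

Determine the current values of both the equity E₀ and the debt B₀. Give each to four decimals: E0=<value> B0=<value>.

E0=222.8897 B0=260.8399

d₁ = [ln(V₀/D) + (r + σ²/2)T] / (σ√T)
   = [ln(483.7296/448.6749) + (0.0580 + 0.5·0.1722²)·8.6115] / (0.1722·√8.6115)
   = [0.075228 + 0.627145] / 0.505327 = 1.389936
d₂ = d₁ − σ√T = 1.389936 − 0.505327 = 0.884609
N(d₁) = 0.917726,  N(d₂) = 0.811816,  e^(−rT) = 0.606854
E₀ = V₀·N(d₁) − D·e^(−rT)·N(d₂)
   = 483.7296·0.917726 − 448.6749·0.606854·0.811816 = 222.889700
B₀ = V₀ − E₀ = 483.7296 − 222.889700 = 260.839900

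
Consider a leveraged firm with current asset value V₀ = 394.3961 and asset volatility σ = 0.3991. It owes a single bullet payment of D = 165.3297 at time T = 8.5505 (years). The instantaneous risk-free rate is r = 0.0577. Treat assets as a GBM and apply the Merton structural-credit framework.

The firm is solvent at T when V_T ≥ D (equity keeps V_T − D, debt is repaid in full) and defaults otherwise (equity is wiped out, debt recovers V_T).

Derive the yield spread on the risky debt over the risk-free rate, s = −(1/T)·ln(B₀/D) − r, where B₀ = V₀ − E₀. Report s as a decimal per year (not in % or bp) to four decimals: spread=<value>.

spread=0.0154

d₁ = [ln(V₀/D) + (r + σ²/2)T] / (σ√T)
   = [ln(394.3961/165.3297) + (0.0577 + 0.5·0.3991²)·8.5505] / (0.3991·√8.5505)
   = [0.869414 + 1.174329] / 1.167018 = 1.751253
d₂ = d₁ − σ√T = 1.751253 − 1.167018 = 0.584235
N(d₁) = 0.960049,  N(d₂) = 0.720469,  e^(−rT) = 0.610569
E₀ = V₀·N(d₁) − D·e^(−rT)·N(d₂)
   = 394.3961·0.960049 − 165.3297·0.610569·0.720469 = 305.911630
B₀ = V₀ − E₀ = 394.3961 − 305.911630 = 88.484470
spread = −(1/T)·ln(B₀/D) − r = −(1/8.5505)·ln(88.484470/165.3297) − 0.0577 = 0.01540854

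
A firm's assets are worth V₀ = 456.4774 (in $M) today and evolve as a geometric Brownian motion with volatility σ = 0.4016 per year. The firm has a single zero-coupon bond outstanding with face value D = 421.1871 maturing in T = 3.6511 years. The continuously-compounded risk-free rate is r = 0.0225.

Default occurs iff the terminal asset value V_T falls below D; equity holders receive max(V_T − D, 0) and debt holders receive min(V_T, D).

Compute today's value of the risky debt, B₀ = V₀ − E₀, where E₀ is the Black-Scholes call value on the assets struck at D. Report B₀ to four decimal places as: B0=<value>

d₁ = [ln(V₀/D) + (r + σ²/2)T] / (σ√T)
   = [ln(456.4774/421.1871) + (0.0225 + 0.5·0.4016²)·3.6511] / (0.4016·√3.6511)
   = [0.080462 + 0.376579] / 0.767371 = 0.595593
d₂ = d₁ − σ√T = 0.595593 − 0.767371 = -0.171778
N(d₁) = 0.724276,  N(d₂) = 0.431806,  e^(−rT) = 0.921134
E₀ = V₀·N(d₁) − D·e^(−rT)·N(d₂)
   = 456.4774·0.724276 − 421.1871·0.921134·0.431806 = 163.088185
B₀ = V₀ − E₀ = 456.4774 − 163.088185 = 293.389215

B0=293.3892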